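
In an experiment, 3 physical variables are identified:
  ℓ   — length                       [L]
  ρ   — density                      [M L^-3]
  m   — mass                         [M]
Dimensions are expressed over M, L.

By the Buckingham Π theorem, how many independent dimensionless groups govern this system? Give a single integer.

1

Write exponents as rows M,L / cols ℓ,ρ,m:
  M: [ 0  1  1]
  L: [ 1 -3  0]
Echelon form has 2 nonzero rows (pivots: ℓ,ρ)
3 vars − rank 2 = 1 Π group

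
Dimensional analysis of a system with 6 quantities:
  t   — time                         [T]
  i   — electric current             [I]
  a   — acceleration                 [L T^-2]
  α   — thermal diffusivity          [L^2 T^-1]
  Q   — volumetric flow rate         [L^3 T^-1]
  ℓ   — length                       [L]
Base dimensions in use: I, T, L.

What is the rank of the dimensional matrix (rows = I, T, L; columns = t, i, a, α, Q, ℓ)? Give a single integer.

Dimensional matrix (I×T×L by t×i×a×α×Q×ℓ):
  I: [ 0  1  0  0  0  0]
  T: [ 1  0 -2 -1 -1  0]
  L: [ 0  0  1  2  3  1]
RREF → pivots at {t,i,a} ⇒ r = 3

3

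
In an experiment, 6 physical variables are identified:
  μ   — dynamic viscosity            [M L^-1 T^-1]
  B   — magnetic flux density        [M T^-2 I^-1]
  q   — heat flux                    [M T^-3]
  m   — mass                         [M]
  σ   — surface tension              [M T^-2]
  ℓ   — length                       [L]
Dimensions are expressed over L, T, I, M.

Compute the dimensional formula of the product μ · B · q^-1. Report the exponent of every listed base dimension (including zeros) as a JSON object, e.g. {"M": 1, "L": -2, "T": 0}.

Write exponents as rows L,T,I,M / cols μ,B,q,m,σ,ℓ:
  L: [-1  0  0  0  0  1]
  T: [-1 -2 -3  0 -2  0]
  I: [ 0 -1  0  0  0  0]
  M: [ 1  1  1  1  1  0]
  [L]: (1)·-1+(1)·0+(-1)·0 = -1
  [T]: (1)·-1+(1)·-2+(-1)·-3 = 0
  [I]: (1)·0+(1)·-1+(-1)·0 = -1
  [M]: (1)·1+(1)·1+(-1)·1 = 1
⇒ L^-1 I^-1 M

{"L": -1, "T": 0, "I": -1, "M": 1}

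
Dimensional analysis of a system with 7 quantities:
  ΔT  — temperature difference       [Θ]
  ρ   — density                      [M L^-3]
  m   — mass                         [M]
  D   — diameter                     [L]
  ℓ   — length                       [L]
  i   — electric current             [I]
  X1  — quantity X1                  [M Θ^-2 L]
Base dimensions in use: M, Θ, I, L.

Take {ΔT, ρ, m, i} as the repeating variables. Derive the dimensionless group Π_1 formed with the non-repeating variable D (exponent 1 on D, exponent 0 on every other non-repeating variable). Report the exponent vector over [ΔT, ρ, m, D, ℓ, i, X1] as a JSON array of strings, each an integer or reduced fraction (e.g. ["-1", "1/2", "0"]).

Write exponents as rows M,Θ,I,L / cols ΔT,ρ,m,D,ℓ,i,X1:
  M: [ 0  1  1  0  0  0  1]
  Θ: [ 1  0  0  0  0  0 -2]
  I: [ 0  0  0  0  0  1  0]
  L: [ 0 -3  0  1  1  0  1]
Echelon form has 4 nonzero rows (pivots: ΔT,ρ,m,i)
Pivot set = {ΔT,ρ,m,i}, free = {D,ℓ,X1}
RREF:
  r0: [   1    0    0    0    0    0   -2]
  r1: [   0    1    0 -1/3 -1/3    0 -1/3]
  r2: [   0    0    1  1/3  1/3    0  4/3]
  r3: [   0    0    0    0    0    1    0]
Fix exponent of D at 1, ℓ at 0, X1 at 0; solve each RREF row for its pivot's exponent:
  r0: exp(ΔT) + (0)·1 = 0 ⇒ exp(ΔT) = 0
  r1: exp(ρ) + (-1/3)·1 = 0 ⇒ exp(ρ) = 1/3
  r2: exp(m) + (1/3)·1 = 0 ⇒ exp(m) = -1/3
  r3: exp(i) + (0)·1 = 0 ⇒ exp(i) = 0
Π_1 = ρ^(1/3) · m^(-1/3) · D

["0", "1/3", "-1/3", "1", "0", "0", "0"]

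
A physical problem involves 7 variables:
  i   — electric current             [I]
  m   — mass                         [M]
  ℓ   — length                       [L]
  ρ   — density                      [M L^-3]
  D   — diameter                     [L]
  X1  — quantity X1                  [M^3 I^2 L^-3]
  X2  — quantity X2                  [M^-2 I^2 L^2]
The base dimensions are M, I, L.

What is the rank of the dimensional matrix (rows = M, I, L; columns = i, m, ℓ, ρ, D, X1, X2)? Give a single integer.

3

Write exponents as rows M,I,L / cols i,m,ℓ,ρ,D,X1,X2:
  M: [ 0  1  0  1  0  3 -2]
  I: [ 1  0  0  0  0  2  2]
  L: [ 0  0  1 -3  1 -3  2]
Echelon form has 3 nonzero rows (pivots: i,m,ℓ)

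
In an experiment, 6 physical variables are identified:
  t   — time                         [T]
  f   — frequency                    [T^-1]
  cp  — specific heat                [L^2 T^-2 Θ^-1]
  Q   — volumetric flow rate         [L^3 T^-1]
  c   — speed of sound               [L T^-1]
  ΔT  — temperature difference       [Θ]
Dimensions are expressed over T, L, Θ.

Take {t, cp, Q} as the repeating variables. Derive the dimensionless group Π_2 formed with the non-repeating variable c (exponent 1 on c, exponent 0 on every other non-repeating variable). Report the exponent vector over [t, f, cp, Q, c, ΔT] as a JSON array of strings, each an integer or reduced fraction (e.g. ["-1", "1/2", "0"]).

["2/3", "0", "0", "-1/3", "1", "0"]

Dimensional matrix (T×L×Θ by t×f×cp×Q×c×ΔT):
  T: [ 1 -1 -2 -1 -1  0]
  L: [ 0  0  2  3  1  0]
  Θ: [ 0  0 -1  0  0  1]
Row reduction gives pivot columns t,cp,Q; rank = 3
Pivot set = {t,cp,Q}, free = {f,c,ΔT}
RREF:
  r0: [   1   -1    0    0 -2/3 -4/3]
  r1: [   0    0    1    0    0   -1]
  r2: [   0    0    0    1  1/3  2/3]
Fix exponent of c at 1, f at 0, ΔT at 0; solve each RREF row for its pivot's exponent:
  r0: exp(t) + (-2/3)·1 = 0 ⇒ exp(t) = 2/3
  r1: exp(cp) + (0)·1 = 0 ⇒ exp(cp) = 0
  r2: exp(Q) + (1/3)·1 = 0 ⇒ exp(Q) = -1/3
Π_2 = t^(2/3) · Q^(-1/3) · c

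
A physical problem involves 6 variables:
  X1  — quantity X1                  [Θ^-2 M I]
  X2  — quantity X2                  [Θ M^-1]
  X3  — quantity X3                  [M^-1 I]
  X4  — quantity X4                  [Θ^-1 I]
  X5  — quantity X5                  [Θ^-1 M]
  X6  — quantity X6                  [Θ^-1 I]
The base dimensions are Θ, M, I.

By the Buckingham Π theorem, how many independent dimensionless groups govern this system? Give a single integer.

Exponent matrix [Θ,M,I] × [X1,X2,X3,X4,X5,X6]:
  Θ: [-2  1  0 -1 -1 -1]
  M: [ 1 -1 -1  0  1  0]
  I: [ 1  0  1  1  0  1]
Echelon form has 2 nonzero rows (pivots: X1,X2)
n=6, r=2 ⇒ 4 dimensionless groups

4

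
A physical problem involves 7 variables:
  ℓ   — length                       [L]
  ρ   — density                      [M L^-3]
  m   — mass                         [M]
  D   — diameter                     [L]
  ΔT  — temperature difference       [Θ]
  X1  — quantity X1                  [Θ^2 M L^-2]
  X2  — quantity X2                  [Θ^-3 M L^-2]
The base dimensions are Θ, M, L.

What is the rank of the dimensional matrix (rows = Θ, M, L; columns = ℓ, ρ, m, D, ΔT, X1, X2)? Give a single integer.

Write exponents as rows Θ,M,L / cols ℓ,ρ,m,D,ΔT,X1,X2:
  Θ: [ 0  0  0  0  1  2 -3]
  M: [ 0  1  1  0  0  1  1]
  L: [ 1 -3  0  1  0 -2 -2]
RREF → pivots at {ℓ,ρ,ΔT} ⇒ r = 3

3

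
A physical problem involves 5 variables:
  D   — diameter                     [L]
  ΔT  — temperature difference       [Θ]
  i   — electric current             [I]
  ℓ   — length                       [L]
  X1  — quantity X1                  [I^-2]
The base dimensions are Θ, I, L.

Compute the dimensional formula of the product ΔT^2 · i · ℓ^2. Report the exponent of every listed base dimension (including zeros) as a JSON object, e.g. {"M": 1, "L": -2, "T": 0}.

Write exponents as rows Θ,I,L / cols D,ΔT,i,ℓ,X1:
  Θ: [ 0  1  0  0  0]
  I: [ 0  0  1  0 -2]
  L: [ 1  0  0  1  0]
  [Θ]: (2)·1+(1)·0+(2)·0 = 2
  [I]: (2)·0+(1)·1+(2)·0 = 1
  [L]: (2)·0+(1)·0+(2)·1 = 2
⇒ Θ^2 I L^2

{"Θ": 2, "I": 1, "L": 2}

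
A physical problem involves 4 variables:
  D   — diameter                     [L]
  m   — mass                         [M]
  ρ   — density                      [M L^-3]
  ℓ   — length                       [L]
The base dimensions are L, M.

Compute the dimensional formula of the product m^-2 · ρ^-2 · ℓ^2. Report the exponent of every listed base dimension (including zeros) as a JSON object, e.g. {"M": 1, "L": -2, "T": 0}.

Dimensional matrix (L×M by D×m×ρ×ℓ):
  L: [ 1  0 -3  1]
  M: [ 0  1  1  0]
  [L]: (-2)·0+(-2)·-3+(2)·1 = 8
  [M]: (-2)·1+(-2)·1+(2)·0 = -4
⇒ L^8 M^-4

{"L": 8, "M": -4}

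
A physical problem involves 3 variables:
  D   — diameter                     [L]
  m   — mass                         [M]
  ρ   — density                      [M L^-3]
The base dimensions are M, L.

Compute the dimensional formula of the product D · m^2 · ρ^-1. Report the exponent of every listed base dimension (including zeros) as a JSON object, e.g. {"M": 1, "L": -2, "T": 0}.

{"M": 1, "L": 4}

Write exponents as rows M,L / cols D,m,ρ:
  M: [ 0  1  1]
  L: [ 1  0 -3]
  [M]: (1)·0+(2)·1+(-1)·1 = 1
  [L]: (1)·1+(2)·0+(-1)·-3 = 4
⇒ M L^4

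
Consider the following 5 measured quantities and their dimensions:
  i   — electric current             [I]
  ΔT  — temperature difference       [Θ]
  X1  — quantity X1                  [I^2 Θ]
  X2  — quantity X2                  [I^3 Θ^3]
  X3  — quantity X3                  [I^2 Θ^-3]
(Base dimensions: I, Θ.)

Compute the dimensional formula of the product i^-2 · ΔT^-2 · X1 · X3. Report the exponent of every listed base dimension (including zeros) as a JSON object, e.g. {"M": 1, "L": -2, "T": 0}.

{"I": 2, "Θ": -4}

Dimensional matrix (I×Θ by i×ΔT×X1×X2×X3):
  I: [ 1  0  2  3  2]
  Θ: [ 0  1  1  3 -3]
  [I]: (-2)·1+(-2)·0+(1)·2+(1)·2 = 2
  [Θ]: (-2)·0+(-2)·1+(1)·1+(1)·-3 = -4
⇒ I^2 Θ^-4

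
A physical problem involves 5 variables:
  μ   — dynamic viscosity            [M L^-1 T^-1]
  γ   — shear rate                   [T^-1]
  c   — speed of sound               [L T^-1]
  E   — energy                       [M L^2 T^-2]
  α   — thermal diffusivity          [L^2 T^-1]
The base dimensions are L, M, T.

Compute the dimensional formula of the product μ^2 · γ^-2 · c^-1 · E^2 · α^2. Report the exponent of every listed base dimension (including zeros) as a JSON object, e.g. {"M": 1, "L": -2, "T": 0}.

{"L": 5, "M": 4, "T": -5}

Dimensional matrix (L×M×T by μ×γ×c×E×α):
  L: [-1  0  1  2  2]
  M: [ 1  0  0  1  0]
  T: [-1 -1 -1 -2 -1]
  [L]: (2)·-1+(-2)·0+(-1)·1+(2)·2+(2)·2 = 5
  [M]: (2)·1+(-2)·0+(-1)·0+(2)·1+(2)·0 = 4
  [T]: (2)·-1+(-2)·-1+(-1)·-1+(2)·-2+(2)·-1 = -5
⇒ L^5 M^4 T^-5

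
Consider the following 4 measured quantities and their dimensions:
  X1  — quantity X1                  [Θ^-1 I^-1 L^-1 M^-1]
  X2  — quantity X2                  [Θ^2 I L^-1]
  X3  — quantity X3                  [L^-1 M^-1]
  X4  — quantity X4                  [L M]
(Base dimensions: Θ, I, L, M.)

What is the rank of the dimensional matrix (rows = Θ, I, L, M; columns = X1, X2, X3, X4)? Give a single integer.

Dimensional matrix (Θ×I×L×M by X1×X2×X3×X4):
  Θ: [-1  2  0  0]
  I: [-1  1  0  0]
  L: [-1 -1 -1  1]
  M: [-1  0 -1  1]
Echelon form has 3 nonzero rows (pivots: X1,X2,X3)

3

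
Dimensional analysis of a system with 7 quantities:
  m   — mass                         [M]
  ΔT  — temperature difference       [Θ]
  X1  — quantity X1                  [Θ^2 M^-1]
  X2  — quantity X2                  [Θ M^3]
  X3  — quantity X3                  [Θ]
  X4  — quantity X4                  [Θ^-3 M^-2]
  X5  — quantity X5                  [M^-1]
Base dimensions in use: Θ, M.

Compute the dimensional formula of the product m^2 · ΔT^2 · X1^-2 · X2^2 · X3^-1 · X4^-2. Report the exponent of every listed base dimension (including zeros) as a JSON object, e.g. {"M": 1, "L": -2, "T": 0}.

Exponent matrix [Θ,M] × [m,ΔT,X1,X2,X3,X4,X5]:
  Θ: [ 0  1  2  1  1 -3  0]
  M: [ 1  0 -1  3  0 -2 -1]
  [Θ]: (2)·0+(2)·1+(-2)·2+(2)·1+(-1)·1+(-2)·-3 = 5
  [M]: (2)·1+(2)·0+(-2)·-1+(2)·3+(-1)·0+(-2)·-2 = 14
⇒ Θ^5 M^14

{"Θ": 5, "M": 14}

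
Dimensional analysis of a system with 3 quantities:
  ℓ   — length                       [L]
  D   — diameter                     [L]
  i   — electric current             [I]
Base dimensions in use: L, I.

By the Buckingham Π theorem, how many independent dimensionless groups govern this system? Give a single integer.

1

Dimensional matrix (L×I by ℓ×D×i):
  L: [ 1  1  0]
  I: [ 0  0  1]
Row reduction gives pivot columns ℓ,i; rank = 2
n=3, r=2 ⇒ 1 dimensionless group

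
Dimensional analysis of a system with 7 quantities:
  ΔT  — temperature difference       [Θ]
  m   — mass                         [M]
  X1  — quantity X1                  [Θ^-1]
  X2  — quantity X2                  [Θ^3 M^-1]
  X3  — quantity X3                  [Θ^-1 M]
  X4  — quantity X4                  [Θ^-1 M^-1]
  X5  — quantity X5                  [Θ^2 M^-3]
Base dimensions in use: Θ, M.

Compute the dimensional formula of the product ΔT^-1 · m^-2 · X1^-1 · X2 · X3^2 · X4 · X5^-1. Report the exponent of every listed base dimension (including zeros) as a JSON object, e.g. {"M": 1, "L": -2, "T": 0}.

Dimensional matrix (Θ×M by ΔT×m×X1×X2×X3×X4×X5):
  Θ: [ 1  0 -1  3 -1 -1  2]
  M: [ 0  1  0 -1  1 -1 -3]
  [Θ]: (-1)·1+(-2)·0+(-1)·-1+(1)·3+(2)·-1+(1)·-1+(-1)·2 = -2
  [M]: (-1)·0+(-2)·1+(-1)·0+(1)·-1+(2)·1+(1)·-1+(-1)·-3 = 1
⇒ Θ^-2 M

{"Θ": -2, "M": 1}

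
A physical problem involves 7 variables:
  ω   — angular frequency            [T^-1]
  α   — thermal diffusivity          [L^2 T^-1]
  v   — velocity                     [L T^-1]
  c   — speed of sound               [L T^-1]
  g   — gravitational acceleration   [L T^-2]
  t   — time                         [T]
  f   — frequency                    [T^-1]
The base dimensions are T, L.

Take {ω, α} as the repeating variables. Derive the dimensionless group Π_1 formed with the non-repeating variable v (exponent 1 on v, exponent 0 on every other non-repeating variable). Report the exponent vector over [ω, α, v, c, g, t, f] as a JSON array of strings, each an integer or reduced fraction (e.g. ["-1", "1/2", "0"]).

["-1/2", "-1/2", "1", "0", "0", "0", "0"]

Dimensional matrix (T×L by ω×α×v×c×g×t×f):
  T: [-1 -1 -1 -1 -2  1 -1]
  L: [ 0  2  1  1  1  0  0]
Echelon form has 2 nonzero rows (pivots: ω,α)
Repeat: ω,α; free: v,c,g,t,f
RREF:
  r0: [   1    0  1/2  1/2  3/2   -1    1]
  r1: [   0    1  1/2  1/2  1/2    0    0]
Fix exponent of v at 1, c at 0, g at 0, t at 0, f at 0; solve each RREF row for its pivot's exponent:
  r0: exp(ω) + (1/2)·1 = 0 ⇒ exp(ω) = -1/2
  r1: exp(α) + (1/2)·1 = 0 ⇒ exp(α) = -1/2
Π_1 = ω^(-1/2) · α^(-1/2) · v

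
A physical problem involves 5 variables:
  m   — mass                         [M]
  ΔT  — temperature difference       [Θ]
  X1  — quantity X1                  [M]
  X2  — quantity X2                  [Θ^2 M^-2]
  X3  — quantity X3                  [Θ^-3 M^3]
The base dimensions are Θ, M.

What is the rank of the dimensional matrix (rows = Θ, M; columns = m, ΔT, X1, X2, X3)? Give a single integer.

2

Dimensional matrix (Θ×M by m×ΔT×X1×X2×X3):
  Θ: [ 0  1  0  2 -3]
  M: [ 1  0  1 -2  3]
Row reduction gives pivot columns m,ΔT; rank = 2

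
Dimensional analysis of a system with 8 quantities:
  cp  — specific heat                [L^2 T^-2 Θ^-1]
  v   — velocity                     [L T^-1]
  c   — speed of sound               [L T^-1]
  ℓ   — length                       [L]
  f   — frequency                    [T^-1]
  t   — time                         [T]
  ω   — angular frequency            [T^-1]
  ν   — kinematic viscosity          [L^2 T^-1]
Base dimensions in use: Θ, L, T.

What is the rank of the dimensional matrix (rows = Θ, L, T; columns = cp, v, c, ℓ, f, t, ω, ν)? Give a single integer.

3

Dimensional matrix (Θ×L×T by cp×v×c×ℓ×f×t×ω×ν):
  Θ: [-1  0  0  0  0  0  0  0]
  L: [ 2  1  1  1  0  0  0  2]
  T: [-2 -1 -1  0 -1  1 -1 -1]
Echelon form has 3 nonzero rows (pivots: cp,v,ℓ)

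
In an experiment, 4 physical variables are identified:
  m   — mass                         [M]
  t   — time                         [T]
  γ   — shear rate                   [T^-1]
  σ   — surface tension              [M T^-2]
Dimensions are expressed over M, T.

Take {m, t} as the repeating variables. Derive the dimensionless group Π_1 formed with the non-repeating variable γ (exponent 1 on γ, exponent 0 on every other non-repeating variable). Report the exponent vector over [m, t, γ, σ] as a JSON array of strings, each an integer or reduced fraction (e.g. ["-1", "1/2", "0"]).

Write exponents as rows M,T / cols m,t,γ,σ:
  M: [ 1  0  0  1]
  T: [ 0  1 -1 -2]
Row reduction gives pivot columns m,t; rank = 2
Pivot set = {m,t}, free = {γ,σ}
RREF:
  r0: [   1    0    0    1]
  r1: [   0    1   -1   -2]
Fix exponent of γ at 1, σ at 0; solve each RREF row for its pivot's exponent:
  r0: exp(m) + (0)·1 = 0 ⇒ exp(m) = 0
  r1: exp(t) + (-1)·1 = 0 ⇒ exp(t) = 1
Π_1 = t · γ

["0", "1", "1", "0"]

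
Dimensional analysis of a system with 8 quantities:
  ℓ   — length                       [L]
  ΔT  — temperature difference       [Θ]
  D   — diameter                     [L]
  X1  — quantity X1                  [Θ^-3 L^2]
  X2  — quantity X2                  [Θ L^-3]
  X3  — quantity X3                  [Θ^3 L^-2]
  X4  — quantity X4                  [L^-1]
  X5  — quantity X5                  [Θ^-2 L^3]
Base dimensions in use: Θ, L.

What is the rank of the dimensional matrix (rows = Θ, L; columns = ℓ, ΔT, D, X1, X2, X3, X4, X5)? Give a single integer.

Dimensional matrix (Θ×L by ℓ×ΔT×D×X1×X2×X3×X4×X5):
  Θ: [ 0  1  0 -3  1  3  0 -2]
  L: [ 1  0  1  2 -3 -2 -1  3]
Row reduction gives pivot columns ℓ,ΔT; rank = 2

2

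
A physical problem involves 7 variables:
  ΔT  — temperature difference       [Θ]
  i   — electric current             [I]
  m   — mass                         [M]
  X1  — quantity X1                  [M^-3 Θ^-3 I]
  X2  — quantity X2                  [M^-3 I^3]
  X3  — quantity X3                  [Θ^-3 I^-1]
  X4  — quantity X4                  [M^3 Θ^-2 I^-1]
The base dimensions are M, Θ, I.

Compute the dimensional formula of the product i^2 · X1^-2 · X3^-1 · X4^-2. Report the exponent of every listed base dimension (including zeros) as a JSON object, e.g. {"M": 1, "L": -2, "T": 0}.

Dimensional matrix (M×Θ×I by ΔT×i×m×X1×X2×X3×X4):
  M: [ 0  0  1 -3 -3  0  3]
  Θ: [ 1  0  0 -3  0 -3 -2]
  I: [ 0  1  0  1  3 -1 -1]
  [M]: (2)·0+(-2)·-3+(-1)·0+(-2)·3 = 0
  [Θ]: (2)·0+(-2)·-3+(-1)·-3+(-2)·-2 = 13
  [I]: (2)·1+(-2)·1+(-1)·-1+(-2)·-1 = 3
⇒ Θ^13 I^3

{"M": 0, "Θ": 13, "I": 3}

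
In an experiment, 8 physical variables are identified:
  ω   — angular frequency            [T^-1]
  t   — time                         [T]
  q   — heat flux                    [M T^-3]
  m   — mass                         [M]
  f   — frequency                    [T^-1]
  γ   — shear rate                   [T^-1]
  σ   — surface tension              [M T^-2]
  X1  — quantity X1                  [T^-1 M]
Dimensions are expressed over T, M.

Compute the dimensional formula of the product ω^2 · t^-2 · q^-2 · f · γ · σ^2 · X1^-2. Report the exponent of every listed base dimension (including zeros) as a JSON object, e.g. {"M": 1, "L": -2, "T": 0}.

{"T": -2, "M": -2}

Dimensional matrix (T×M by ω×t×q×m×f×γ×σ×X1):
  T: [-1  1 -3  0 -1 -1 -2 -1]
  M: [ 0  0  1  1  0  0  1  1]
  [T]: (2)·-1+(-2)·1+(-2)·-3+(1)·-1+(1)·-1+(2)·-2+(-2)·-1 = -2
  [M]: (2)·0+(-2)·0+(-2)·1+(1)·0+(1)·0+(2)·1+(-2)·1 = -2
⇒ T^-2 M^-2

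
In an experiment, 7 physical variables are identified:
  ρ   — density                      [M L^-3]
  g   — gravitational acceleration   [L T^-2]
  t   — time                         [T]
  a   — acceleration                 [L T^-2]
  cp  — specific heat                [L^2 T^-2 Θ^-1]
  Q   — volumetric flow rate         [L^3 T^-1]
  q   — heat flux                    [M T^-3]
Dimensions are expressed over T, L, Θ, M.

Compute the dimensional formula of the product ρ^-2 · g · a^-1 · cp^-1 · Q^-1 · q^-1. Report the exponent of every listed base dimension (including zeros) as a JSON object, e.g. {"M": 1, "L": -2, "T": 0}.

Write exponents as rows T,L,Θ,M / cols ρ,g,t,a,cp,Q,q:
  T: [ 0 -2  1 -2 -2 -1 -3]
  L: [-3  1  0  1  2  3  0]
  Θ: [ 0  0  0  0 -1  0  0]
  M: [ 1  0  0  0  0  0  1]
  [T]: (-2)·0+(1)·-2+(-1)·-2+(-1)·-2+(-1)·-1+(-1)·-3 = 6
  [L]: (-2)·-3+(1)·1+(-1)·1+(-1)·2+(-1)·3+(-1)·0 = 1
  [Θ]: (-2)·0+(1)·0+(-1)·0+(-1)·-1+(-1)·0+(-1)·0 = 1
  [M]: (-2)·1+(1)·0+(-1)·0+(-1)·0+(-1)·0+(-1)·1 = -3
⇒ T^6 L Θ M^-3

{"T": 6, "L": 1, "Θ": 1, "M": -3}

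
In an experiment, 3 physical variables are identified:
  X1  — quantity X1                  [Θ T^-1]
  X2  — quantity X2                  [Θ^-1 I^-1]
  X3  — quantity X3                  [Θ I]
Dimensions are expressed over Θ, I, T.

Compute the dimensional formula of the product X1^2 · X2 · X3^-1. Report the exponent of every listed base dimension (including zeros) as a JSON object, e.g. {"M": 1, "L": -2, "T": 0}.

{"Θ": 0, "I": -2, "T": -2}

Dimensional matrix (Θ×I×T by X1×X2×X3):
  Θ: [ 1 -1  1]
  I: [ 0 -1  1]
  T: [-1  0  0]
  [Θ]: (2)·1+(1)·-1+(-1)·1 = 0
  [I]: (2)·0+(1)·-1+(-1)·1 = -2
  [T]: (2)·-1+(1)·0+(-1)·0 = -2
⇒ I^-2 T^-2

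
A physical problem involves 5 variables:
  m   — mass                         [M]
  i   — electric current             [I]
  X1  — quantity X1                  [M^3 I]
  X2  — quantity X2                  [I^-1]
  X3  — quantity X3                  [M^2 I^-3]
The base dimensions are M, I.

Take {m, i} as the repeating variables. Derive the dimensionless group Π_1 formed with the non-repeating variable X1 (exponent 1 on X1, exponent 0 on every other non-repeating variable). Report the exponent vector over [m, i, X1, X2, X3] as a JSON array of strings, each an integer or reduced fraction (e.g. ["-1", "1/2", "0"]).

Dimensional matrix (M×I by m×i×X1×X2×X3):
  M: [ 1  0  3  0  2]
  I: [ 0  1  1 -1 -3]
RREF → pivots at {m,i} ⇒ r = 2
Pivot set = {m,i}, free = {X1,X2,X3}
RREF:
  r0: [   1    0    3    0    2]
  r1: [   0    1    1   -1   -3]
Fix exponent of X1 at 1, X2 at 0, X3 at 0; solve each RREF row for its pivot's exponent:
  r0: exp(m) + (3)·1 = 0 ⇒ exp(m) = -3
  r1: exp(i) + (1)·1 = 0 ⇒ exp(i) = -1
Π_1 = m^-3 · i^-1 · X1

["-3", "-1", "1", "0", "0"]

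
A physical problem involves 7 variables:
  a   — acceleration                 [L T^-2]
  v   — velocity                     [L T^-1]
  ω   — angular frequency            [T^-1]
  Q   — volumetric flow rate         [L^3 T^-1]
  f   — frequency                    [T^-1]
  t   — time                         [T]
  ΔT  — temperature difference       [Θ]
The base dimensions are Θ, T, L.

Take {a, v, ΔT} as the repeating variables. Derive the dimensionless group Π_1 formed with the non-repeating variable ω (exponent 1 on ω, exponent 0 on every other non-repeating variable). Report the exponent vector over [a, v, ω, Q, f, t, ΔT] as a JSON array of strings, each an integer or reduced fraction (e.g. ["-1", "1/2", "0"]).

["-1", "1", "1", "0", "0", "0", "0"]

Exponent matrix [Θ,T,L] × [a,v,ω,Q,f,t,ΔT]:
  Θ: [ 0  0  0  0  0  0  1]
  T: [-2 -1 -1 -1 -1  1  0]
  L: [ 1  1  0  3  0  0  0]
RREF → pivots at {a,v,ΔT} ⇒ r = 3
Pivot set = {a,v,ΔT}, free = {ω,Q,f,t}
RREF:
  r0: [   1    0    1   -2    1   -1    0]
  r1: [   0    1   -1    5   -1    1    0]
  r2: [   0    0    0    0    0    0    1]
Fix exponent of ω at 1, Q at 0, f at 0, t at 0; solve each RREF row for its pivot's exponent:
  r0: exp(a) + (1)·1 = 0 ⇒ exp(a) = -1
  r1: exp(v) + (-1)·1 = 0 ⇒ exp(v) = 1
  r2: exp(ΔT) + (0)·1 = 0 ⇒ exp(ΔT) = 0
Π_1 = a^-1 · v · ω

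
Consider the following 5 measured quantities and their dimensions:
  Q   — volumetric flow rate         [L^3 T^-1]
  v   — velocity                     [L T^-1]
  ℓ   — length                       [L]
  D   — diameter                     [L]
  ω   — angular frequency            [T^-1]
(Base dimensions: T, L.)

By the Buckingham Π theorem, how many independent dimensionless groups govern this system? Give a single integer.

Write exponents as rows T,L / cols Q,v,ℓ,D,ω:
  T: [-1 -1  0  0 -1]
  L: [ 3  1  1  1  0]
RREF → pivots at {Q,v} ⇒ r = 2
5 vars − rank 2 = 3 Π groups

3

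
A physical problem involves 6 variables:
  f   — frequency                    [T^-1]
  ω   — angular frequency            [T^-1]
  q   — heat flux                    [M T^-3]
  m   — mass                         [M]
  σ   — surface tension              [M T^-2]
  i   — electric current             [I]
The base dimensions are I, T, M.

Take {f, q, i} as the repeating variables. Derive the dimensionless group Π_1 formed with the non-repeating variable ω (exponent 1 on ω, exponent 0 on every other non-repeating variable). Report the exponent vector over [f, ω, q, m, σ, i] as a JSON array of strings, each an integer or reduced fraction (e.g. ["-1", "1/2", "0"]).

Dimensional matrix (I×T×M by f×ω×q×m×σ×i):
  I: [ 0  0  0  0  0  1]
  T: [-1 -1 -3  0 -2  0]
  M: [ 0  0  1  1  1  0]
Row reduction gives pivot columns f,q,i; rank = 3
Repeat: f,q,i; free: ω,m,σ
RREF:
  r0: [   1    1    0   -3   -1    0]
  r1: [   0    0    1    1    1    0]
  r2: [   0    0    0    0    0    1]
Fix exponent of ω at 1, m at 0, σ at 0; solve each RREF row for its pivot's exponent:
  r0: exp(f) + (1)·1 = 0 ⇒ exp(f) = -1
  r1: exp(q) + (0)·1 = 0 ⇒ exp(q) = 0
  r2: exp(i) + (0)·1 = 0 ⇒ exp(i) = 0
Π_1 = f^-1 · ω

["-1", "1", "0", "0", "0", "0"]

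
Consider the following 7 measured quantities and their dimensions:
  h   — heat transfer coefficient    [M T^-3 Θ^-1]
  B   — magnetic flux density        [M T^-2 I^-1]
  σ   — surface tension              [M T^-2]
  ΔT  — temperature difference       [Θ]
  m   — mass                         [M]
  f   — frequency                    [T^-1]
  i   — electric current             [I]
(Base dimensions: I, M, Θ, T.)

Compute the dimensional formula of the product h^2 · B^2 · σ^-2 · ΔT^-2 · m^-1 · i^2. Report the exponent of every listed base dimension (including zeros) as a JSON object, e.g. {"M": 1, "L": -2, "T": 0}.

{"I": 0, "M": 1, "Θ": -4, "T": -6}

Exponent matrix [I,M,Θ,T] × [h,B,σ,ΔT,m,f,i]:
  I: [ 0 -1  0  0  0  0  1]
  M: [ 1  1  1  0  1  0  0]
  Θ: [-1  0  0  1  0  0  0]
  T: [-3 -2 -2  0  0 -1  0]
  [I]: (2)·0+(2)·-1+(-2)·0+(-2)·0+(-1)·0+(2)·1 = 0
  [M]: (2)·1+(2)·1+(-2)·1+(-2)·0+(-1)·1+(2)·0 = 1
  [Θ]: (2)·-1+(2)·0+(-2)·0+(-2)·1+(-1)·0+(2)·0 = -4
  [T]: (2)·-3+(2)·-2+(-2)·-2+(-2)·0+(-1)·0+(2)·0 = -6
⇒ M Θ^-4 T^-6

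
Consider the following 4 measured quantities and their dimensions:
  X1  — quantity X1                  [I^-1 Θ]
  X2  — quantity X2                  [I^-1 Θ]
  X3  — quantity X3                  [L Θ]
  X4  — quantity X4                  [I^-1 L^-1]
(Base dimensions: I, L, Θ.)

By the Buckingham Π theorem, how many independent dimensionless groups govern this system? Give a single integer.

Write exponents as rows I,L,Θ / cols X1,X2,X3,X4:
  I: [-1 -1  0 -1]
  L: [ 0  0  1 -1]
  Θ: [ 1  1  1  0]
Row reduction gives pivot columns X1,X3; rank = 2
n=4, r=2 ⇒ 2 dimensionless groups

2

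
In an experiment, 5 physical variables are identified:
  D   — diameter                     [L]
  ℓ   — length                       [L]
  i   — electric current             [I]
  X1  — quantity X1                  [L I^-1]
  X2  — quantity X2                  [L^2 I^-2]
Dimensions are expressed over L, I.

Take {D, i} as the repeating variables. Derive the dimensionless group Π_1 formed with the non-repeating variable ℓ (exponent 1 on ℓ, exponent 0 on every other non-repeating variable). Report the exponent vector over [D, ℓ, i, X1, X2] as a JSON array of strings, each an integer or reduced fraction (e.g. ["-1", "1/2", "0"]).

["-1", "1", "0", "0", "0"]

Exponent matrix [L,I] × [D,ℓ,i,X1,X2]:
  L: [ 1  1  0  1  2]
  I: [ 0  0  1 -1 -2]
RREF → pivots at {D,i} ⇒ r = 2
Repeat: D,i; free: ℓ,X1,X2
RREF:
  r0: [   1    1    0    1    2]
  r1: [   0    0    1   -1   -2]
Fix exponent of ℓ at 1, X1 at 0, X2 at 0; solve each RREF row for its pivot's exponent:
  r0: exp(D) + (1)·1 = 0 ⇒ exp(D) = -1
  r1: exp(i) + (0)·1 = 0 ⇒ exp(i) = 0
Π_1 = D^-1 · ℓ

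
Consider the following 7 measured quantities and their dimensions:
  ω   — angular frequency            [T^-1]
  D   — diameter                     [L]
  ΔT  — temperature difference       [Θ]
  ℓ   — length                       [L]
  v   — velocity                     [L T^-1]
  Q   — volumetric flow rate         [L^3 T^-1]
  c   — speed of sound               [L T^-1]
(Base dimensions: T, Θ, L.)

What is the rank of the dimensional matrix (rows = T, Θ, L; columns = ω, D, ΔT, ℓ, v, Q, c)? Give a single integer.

3

Write exponents as rows T,Θ,L / cols ω,D,ΔT,ℓ,v,Q,c:
  T: [-1  0  0  0 -1 -1 -1]
  Θ: [ 0  0  1  0  0  0  0]
  L: [ 0  1  0  1  1  3  1]
Echelon form has 3 nonzero rows (pivots: ω,D,ΔT)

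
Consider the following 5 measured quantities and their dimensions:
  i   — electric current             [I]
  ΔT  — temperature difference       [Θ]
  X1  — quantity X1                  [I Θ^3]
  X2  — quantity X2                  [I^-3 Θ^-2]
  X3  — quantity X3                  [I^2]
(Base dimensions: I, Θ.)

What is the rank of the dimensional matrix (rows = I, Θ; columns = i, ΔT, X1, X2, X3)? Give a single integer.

2

Dimensional matrix (I×Θ by i×ΔT×X1×X2×X3):
  I: [ 1  0  1 -3  2]
  Θ: [ 0  1  3 -2  0]
Row reduction gives pivot columns i,ΔT; rank = 2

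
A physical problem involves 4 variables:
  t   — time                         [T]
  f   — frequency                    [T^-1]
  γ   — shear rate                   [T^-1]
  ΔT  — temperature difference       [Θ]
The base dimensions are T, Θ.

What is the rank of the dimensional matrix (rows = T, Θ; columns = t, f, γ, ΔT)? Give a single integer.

Write exponents as rows T,Θ / cols t,f,γ,ΔT:
  T: [ 1 -1 -1  0]
  Θ: [ 0  0  0  1]
RREF → pivots at {t,ΔT} ⇒ r = 2

2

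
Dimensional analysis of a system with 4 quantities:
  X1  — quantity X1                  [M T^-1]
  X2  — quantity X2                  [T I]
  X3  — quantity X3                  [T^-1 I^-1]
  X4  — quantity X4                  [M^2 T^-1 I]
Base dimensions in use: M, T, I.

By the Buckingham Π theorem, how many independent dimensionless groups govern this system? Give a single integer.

2

Exponent matrix [M,T,I] × [X1,X2,X3,X4]:
  M: [ 1  0  0  2]
  T: [-1  1 -1 -1]
  I: [ 0  1 -1  1]
RREF → pivots at {X1,X2} ⇒ r = 2
Π count = n − r = 4 − 2 = 2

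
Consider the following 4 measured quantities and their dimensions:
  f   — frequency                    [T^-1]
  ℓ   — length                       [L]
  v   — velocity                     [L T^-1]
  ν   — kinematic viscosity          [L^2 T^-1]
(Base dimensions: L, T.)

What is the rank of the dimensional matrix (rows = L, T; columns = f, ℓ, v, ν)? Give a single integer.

Write exponents as rows L,T / cols f,ℓ,v,ν:
  L: [ 0  1  1  2]
  T: [-1  0 -1 -1]
Echelon form has 2 nonzero rows (pivots: f,ℓ)

2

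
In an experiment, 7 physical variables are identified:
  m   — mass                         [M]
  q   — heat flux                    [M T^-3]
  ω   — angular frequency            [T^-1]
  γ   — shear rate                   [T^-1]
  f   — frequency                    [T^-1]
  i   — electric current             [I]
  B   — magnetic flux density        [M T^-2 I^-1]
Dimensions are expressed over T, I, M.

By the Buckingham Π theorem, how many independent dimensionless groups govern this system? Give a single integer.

Write exponents as rows T,I,M / cols m,q,ω,γ,f,i,B:
  T: [ 0 -3 -1 -1 -1  0 -2]
  I: [ 0  0  0  0  0  1 -1]
  M: [ 1  1  0  0  0  0  1]
Echelon form has 3 nonzero rows (pivots: m,q,i)
n=7, r=3 ⇒ 4 dimensionless groups

4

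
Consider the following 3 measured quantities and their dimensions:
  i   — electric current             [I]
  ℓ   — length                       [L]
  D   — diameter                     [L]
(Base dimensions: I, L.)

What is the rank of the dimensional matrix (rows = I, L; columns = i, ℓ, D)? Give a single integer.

Write exponents as rows I,L / cols i,ℓ,D:
  I: [ 1  0  0]
  L: [ 0  1  1]
Row reduction gives pivot columns i,ℓ; rank = 2

2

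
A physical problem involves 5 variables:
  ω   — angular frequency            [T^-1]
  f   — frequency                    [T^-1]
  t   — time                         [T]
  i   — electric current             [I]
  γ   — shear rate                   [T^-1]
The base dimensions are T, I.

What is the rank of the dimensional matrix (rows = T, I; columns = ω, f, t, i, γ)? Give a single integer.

Write exponents as rows T,I / cols ω,f,t,i,γ:
  T: [-1 -1  1  0 -1]
  I: [ 0  0  0  1  0]
Echelon form has 2 nonzero rows (pivots: ω,i)

2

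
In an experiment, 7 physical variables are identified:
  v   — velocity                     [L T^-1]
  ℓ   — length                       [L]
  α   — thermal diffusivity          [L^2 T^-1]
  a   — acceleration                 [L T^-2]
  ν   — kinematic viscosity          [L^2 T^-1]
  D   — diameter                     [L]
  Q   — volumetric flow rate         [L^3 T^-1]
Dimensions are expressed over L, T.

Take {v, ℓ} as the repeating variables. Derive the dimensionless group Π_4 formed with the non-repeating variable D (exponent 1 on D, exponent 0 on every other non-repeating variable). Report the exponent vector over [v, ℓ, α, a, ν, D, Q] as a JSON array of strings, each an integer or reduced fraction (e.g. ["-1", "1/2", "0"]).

Exponent matrix [L,T] × [v,ℓ,α,a,ν,D,Q]:
  L: [ 1  1  2  1  2  1  3]
  T: [-1  0 -1 -2 -1  0 -1]
Echelon form has 2 nonzero rows (pivots: v,ℓ)
Pivot set = {v,ℓ}, free = {α,a,ν,D,Q}
RREF:
  r0: [   1    0    1    2    1    0    1]
  r1: [   0    1    1   -1    1    1    2]
Fix exponent of D at 1, α at 0, a at 0, ν at 0, Q at 0; solve each RREF row for its pivot's exponent:
  r0: exp(v) + (0)·1 = 0 ⇒ exp(v) = 0
  r1: exp(ℓ) + (1)·1 = 0 ⇒ exp(ℓ) = -1
Π_4 = ℓ^-1 · D

["0", "-1", "0", "0", "0", "1", "0"]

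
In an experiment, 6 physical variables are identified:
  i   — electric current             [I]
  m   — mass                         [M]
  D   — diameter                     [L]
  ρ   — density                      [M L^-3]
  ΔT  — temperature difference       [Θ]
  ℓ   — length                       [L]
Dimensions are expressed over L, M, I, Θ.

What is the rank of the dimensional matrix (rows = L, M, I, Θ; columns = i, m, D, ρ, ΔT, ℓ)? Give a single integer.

4

Write exponents as rows L,M,I,Θ / cols i,m,D,ρ,ΔT,ℓ:
  L: [ 0  0  1 -3  0  1]
  M: [ 0  1  0  1  0  0]
  I: [ 1  0  0  0  0  0]
  Θ: [ 0  0  0  0  1  0]
Echelon form has 4 nonzero rows (pivots: i,m,D,ΔT)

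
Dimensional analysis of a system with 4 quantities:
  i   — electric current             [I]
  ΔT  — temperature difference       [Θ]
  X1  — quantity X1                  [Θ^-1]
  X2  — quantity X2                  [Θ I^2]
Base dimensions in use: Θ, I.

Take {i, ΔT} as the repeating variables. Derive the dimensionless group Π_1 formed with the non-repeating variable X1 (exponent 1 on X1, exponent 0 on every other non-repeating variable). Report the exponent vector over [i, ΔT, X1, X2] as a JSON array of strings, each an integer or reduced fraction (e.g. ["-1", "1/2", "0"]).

Write exponents as rows Θ,I / cols i,ΔT,X1,X2:
  Θ: [ 0  1 -1  1]
  I: [ 1  0  0  2]
RREF → pivots at {i,ΔT} ⇒ r = 2
Repeat: i,ΔT; free: X1,X2
RREF:
  r0: [   1    0    0    2]
  r1: [   0    1   -1    1]
Fix exponent of X1 at 1, X2 at 0; solve each RREF row for its pivot's exponent:
  r0: exp(i) + (0)·1 = 0 ⇒ exp(i) = 0
  r1: exp(ΔT) + (-1)·1 = 0 ⇒ exp(ΔT) = 1
Π_1 = ΔT · X1

["0", "1", "1", "0"]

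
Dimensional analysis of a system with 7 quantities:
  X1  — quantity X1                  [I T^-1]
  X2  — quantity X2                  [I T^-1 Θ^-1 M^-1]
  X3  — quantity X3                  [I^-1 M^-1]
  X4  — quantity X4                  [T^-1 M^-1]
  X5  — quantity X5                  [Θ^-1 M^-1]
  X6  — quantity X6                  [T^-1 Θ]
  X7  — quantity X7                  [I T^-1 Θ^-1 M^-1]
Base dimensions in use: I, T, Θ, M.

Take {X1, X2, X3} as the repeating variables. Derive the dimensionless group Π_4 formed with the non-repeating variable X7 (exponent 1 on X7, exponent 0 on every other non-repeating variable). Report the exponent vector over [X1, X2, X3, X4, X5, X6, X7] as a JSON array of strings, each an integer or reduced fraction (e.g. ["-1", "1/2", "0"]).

Dimensional matrix (I×T×Θ×M by X1×X2×X3×X4×X5×X6×X7):
  I: [ 1  1 -1  0  0  0  1]
  T: [-1 -1  0 -1  0 -1 -1]
  Θ: [ 0 -1  0  0 -1  1 -1]
  M: [ 0 -1 -1 -1 -1  0 -1]
Echelon form has 3 nonzero rows (pivots: X1,X2,X3)
Repeat: X1,X2,X3; free: X4,X5,X6,X7
RREF:
  r0: [   1    0    0    1   -1    2    0]
  r1: [   0    1    0    0    1   -1    1]
  r2: [   0    0    1    1    0    1    0]
  r3: [   0    0    0    0    0    0    0]
Fix exponent of X7 at 1, X4 at 0, X5 at 0, X6 at 0; solve each RREF row for its pivot's exponent:
  r0: exp(X1) + (0)·1 = 0 ⇒ exp(X1) = 0
  r1: exp(X2) + (1)·1 = 0 ⇒ exp(X2) = -1
  r2: exp(X3) + (0)·1 = 0 ⇒ exp(X3) = 0
Π_4 = X2^-1 · X7

["0", "-1", "0", "0", "0", "0", "1"]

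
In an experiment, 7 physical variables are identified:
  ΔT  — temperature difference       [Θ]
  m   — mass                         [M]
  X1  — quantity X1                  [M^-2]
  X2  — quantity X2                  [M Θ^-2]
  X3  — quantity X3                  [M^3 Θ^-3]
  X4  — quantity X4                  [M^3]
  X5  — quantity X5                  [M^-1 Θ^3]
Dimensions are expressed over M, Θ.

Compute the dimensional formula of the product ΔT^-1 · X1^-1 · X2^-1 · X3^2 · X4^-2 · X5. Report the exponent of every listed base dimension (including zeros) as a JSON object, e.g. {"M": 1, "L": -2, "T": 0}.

Dimensional matrix (M×Θ by ΔT×m×X1×X2×X3×X4×X5):
  M: [ 0  1 -2  1  3  3 -1]
  Θ: [ 1  0  0 -2 -3  0  3]
  [M]: (-1)·0+(-1)·-2+(-1)·1+(2)·3+(-2)·3+(1)·-1 = 0
  [Θ]: (-1)·1+(-1)·0+(-1)·-2+(2)·-3+(-2)·0+(1)·3 = -2
⇒ Θ^-2

{"M": 0, "Θ": -2}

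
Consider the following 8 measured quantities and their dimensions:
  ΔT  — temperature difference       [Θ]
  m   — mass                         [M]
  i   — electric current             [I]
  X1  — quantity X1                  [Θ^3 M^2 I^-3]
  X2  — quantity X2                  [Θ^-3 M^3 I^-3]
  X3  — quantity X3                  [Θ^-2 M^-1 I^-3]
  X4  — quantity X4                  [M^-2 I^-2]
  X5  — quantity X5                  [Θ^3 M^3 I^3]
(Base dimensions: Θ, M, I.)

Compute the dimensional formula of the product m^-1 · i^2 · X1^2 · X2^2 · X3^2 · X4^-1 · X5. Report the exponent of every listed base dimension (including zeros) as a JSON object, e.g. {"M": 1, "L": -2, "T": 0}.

Dimensional matrix (Θ×M×I by ΔT×m×i×X1×X2×X3×X4×X5):
  Θ: [ 1  0  0  3 -3 -2  0  3]
  M: [ 0  1  0  2  3 -1 -2  3]
  I: [ 0  0  1 -3 -3 -3 -2  3]
  [Θ]: (-1)·0+(2)·0+(2)·3+(2)·-3+(2)·-2+(-1)·0+(1)·3 = -1
  [M]: (-1)·1+(2)·0+(2)·2+(2)·3+(2)·-1+(-1)·-2+(1)·3 = 12
  [I]: (-1)·0+(2)·1+(2)·-3+(2)·-3+(2)·-3+(-1)·-2+(1)·3 = -11
⇒ Θ^-1 M^12 I^-11

{"Θ": -1, "M": 12, "I": -11}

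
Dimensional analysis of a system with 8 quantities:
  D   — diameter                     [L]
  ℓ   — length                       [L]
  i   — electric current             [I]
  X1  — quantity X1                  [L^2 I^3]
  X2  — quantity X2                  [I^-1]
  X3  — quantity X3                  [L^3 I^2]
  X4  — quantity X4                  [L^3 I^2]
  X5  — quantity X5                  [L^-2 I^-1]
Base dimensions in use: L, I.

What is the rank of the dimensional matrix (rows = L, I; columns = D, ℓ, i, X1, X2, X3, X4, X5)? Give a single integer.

Dimensional matrix (L×I by D×ℓ×i×X1×X2×X3×X4×X5):
  L: [ 1  1  0  2  0  3  3 -2]
  I: [ 0  0  1  3 -1  2  2 -1]
Echelon form has 2 nonzero rows (pivots: D,i)

2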